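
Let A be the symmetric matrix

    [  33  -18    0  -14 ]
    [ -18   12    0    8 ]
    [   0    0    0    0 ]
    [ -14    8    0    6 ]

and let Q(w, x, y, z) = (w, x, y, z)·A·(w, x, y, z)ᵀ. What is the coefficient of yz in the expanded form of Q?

The coefficient of yz is A[3,4] + A[4,3] = 2·0 = 0.

0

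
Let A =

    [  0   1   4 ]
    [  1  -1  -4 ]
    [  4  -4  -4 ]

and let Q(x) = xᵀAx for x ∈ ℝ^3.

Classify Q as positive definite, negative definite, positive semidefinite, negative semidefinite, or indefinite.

A is congruent to a diagonal matrix with 2 positive, 1 negative and 0 zero entries, so Q is indefinite.

indefinite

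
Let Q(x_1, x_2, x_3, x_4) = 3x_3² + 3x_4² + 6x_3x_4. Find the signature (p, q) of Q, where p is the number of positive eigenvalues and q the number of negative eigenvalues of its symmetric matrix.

(1, 0)

The symmetric matrix is A = [[0, 0, 0, 0], [0, 0, 0, 0], [0, 0, 3, 3], [0, 0, 3, 3]].
Applying the same elementary operations to the rows and columns of A produces a congruent diagonal matrix with entries 0, 0, 3, 0.
So there are 1 positive, 3 zero pivots.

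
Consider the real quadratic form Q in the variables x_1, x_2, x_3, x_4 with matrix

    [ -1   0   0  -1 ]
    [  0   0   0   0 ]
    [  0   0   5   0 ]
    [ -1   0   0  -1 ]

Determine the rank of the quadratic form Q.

Congruent diagonalization of A (simultaneous row and column reduction) yields pivots -1, 0, 5, 0.
So there are 1 positive, 1 negative, 2 zero pivots.
The rank is the number of nonzero pivots: 2.

2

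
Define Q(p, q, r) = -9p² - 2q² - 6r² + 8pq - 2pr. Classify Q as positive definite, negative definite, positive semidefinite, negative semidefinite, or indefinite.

The symmetric matrix is A = [[-9, 4, -1], [4, -2, 0], [-1, 0, -6]].
Applying the same elementary operations to the rows and columns of A produces a congruent diagonal matrix with entries -9, -2/9, -5.
That gives 3 negative pivots.
Hence Q is negative definite.

negative definite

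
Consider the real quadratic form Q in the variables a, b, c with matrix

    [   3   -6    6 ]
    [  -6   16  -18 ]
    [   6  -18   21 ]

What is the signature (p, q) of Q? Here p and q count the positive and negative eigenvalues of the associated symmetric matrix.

Row-reducing A symmetrically gives the diagonal entries 3, 4, 0.
That gives 2 positive, 1 zero pivots.

(2, 0)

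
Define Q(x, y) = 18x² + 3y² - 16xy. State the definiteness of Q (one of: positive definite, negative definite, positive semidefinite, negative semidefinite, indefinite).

The symmetric matrix of Q is [[18, -8], [-8, 3]].
For the 2×2 matrix [[18, -8], [-8, 3]]: det = 18·3 − (-8)² = -10, trace = 21.
det < 0 so the eigenvalues have opposite signs; the form is indefinite.

indefinite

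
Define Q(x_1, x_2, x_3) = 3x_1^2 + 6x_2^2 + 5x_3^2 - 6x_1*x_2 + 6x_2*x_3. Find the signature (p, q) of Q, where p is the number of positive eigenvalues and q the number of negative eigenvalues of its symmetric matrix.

(3, 0)

The associated matrix is A = [[3, -3, 0], [-3, 6, 3], [0, 3, 5]].
An LDLᵀ factorisation of A has diagonal entries 3, 3, 2.
Counting signs: 3 positive.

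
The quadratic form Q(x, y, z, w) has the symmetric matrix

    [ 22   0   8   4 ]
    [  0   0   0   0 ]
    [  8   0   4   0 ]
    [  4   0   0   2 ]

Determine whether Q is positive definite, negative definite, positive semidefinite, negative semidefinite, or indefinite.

Applying the same elementary operations to the rows and columns of A produces a congruent diagonal matrix with entries 22, 0, 12/11, -2/3.
So there are 2 positive, 1 negative, 1 zero pivots.
Hence Q is indefinite.

indefinite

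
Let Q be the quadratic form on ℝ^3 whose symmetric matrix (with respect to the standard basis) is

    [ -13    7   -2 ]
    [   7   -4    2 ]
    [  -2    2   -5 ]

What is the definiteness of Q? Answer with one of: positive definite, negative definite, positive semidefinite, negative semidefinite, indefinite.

Leading principal minors: Δ_1 = -13, Δ_2 = 3, Δ_3 = -3.
The signs alternate starting with Δ_1 < 0, so by Sylvester's criterion Q is negative definite.

negative definite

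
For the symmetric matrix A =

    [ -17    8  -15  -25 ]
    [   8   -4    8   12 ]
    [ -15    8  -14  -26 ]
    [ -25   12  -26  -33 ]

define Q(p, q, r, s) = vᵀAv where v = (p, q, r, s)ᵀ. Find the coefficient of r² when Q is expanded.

-14

The coefficient of r² is the diagonal entry A[3,3] = -14.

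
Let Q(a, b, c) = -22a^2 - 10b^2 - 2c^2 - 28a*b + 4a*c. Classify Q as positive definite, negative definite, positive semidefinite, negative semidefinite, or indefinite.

The symmetric matrix of Q is A = [[-22, -14, 2], [-14, -10, 0], [2, 0, -2]].
Leading principal minors: Δ_1 = -22, Δ_2 = 24, Δ_3 = -8.
The signs alternate starting with Δ_1 < 0, so by Sylvester's criterion Q is negative definite.

negative definite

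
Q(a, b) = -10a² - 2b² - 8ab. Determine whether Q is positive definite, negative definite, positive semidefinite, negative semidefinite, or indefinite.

negative definite

The symmetric matrix of Q is [[-10, -4], [-4, -2]].
For the 2×2 matrix [[-10, -4], [-4, -2]]: det = -10·-2 − (-4)² = 4, trace = -12.
det > 0 so both eigenvalues share the sign of the trace; trace = -12 < 0 ⇒ both negative.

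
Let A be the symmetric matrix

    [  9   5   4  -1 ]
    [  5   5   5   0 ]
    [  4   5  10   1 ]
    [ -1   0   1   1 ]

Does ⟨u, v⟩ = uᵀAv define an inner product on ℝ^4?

yes

Leading principal minors: Δ_1 = 9, Δ_2 = 20, Δ_3 = 95, Δ_4 = 60.
All leading principal minors are positive, so by Sylvester's criterion Q is positive definite.
⟨·,·⟩ is an inner product exactly when A is positive definite.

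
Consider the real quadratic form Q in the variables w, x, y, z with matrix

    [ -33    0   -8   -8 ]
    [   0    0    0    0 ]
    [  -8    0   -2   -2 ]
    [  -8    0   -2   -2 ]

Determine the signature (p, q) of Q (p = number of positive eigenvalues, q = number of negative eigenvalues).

Row-reducing A symmetrically gives the diagonal entries -33, 0, -2/33, 0.
So there are 2 negative, 2 zero pivots.

(0, 2)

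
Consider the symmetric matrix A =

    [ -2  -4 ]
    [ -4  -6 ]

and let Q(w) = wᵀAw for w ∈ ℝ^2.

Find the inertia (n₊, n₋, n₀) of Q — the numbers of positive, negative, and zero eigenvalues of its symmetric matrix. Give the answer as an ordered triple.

An LDLᵀ factorisation of A has diagonal entries -2, 2.
Counting signs: 1 positive, 1 negative.

(1, 1, 0)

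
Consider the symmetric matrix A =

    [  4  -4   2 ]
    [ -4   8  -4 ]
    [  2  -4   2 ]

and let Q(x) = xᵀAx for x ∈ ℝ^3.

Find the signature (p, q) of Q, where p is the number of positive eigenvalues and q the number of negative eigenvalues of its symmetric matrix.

Row-reducing A symmetrically gives the diagonal entries 4, 4, 0.
Counting signs: 2 positive, 1 zero.

(2, 0)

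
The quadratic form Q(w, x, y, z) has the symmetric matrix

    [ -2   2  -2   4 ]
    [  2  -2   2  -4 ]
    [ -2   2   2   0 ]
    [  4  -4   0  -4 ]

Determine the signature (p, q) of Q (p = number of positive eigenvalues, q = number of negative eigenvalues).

Congruent diagonalization of A (simultaneous row and column reduction) yields pivots -2, 0, 4, 0.
So there are 1 positive, 1 negative, 2 zero pivots.

(1, 1)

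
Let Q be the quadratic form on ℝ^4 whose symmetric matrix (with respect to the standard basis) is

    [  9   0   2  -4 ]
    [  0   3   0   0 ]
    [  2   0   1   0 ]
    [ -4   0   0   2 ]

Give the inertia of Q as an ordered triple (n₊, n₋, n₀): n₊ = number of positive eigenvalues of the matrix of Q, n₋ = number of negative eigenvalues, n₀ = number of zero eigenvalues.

Row-reducing A symmetrically gives the diagonal entries 9, 3, 5/9, -6/5.
That gives 3 positive, 1 negative pivots.

(3, 1, 0)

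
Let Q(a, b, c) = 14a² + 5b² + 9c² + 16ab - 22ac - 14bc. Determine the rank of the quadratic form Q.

The associated matrix is A = [[14, 8, -11], [8, 5, -7], [-11, -7, 9]].
An LDLᵀ factorisation of A has diagonal entries 14, 3/7, -5/6.
That gives 2 positive, 1 negative pivots.
The rank is the number of nonzero pivots: 3.

3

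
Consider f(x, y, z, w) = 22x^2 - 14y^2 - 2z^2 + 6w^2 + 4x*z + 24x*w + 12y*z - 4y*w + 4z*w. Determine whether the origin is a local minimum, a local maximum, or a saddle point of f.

saddle point

The Hessian at the origin is H = [[44, 0, 4, 24], [0, -28, 12, -4], [4, 12, -4, 4], [24, -4, 4, 12]].
Congruent diagonalization of H (simultaneous row and column reduction) yields pivots 44, -28, 60/77, -8/15.
That gives 2 positive, 2 negative pivots.
H is indefinite, so the origin is a saddle point.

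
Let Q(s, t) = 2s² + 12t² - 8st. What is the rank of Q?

2

The symmetric matrix is A = [[2, -4], [-4, 12]].
Applying the same elementary operations to the rows and columns of A produces a congruent diagonal matrix with entries 2, 4.
That gives 2 positive pivots.
The rank is the number of nonzero pivots: 2.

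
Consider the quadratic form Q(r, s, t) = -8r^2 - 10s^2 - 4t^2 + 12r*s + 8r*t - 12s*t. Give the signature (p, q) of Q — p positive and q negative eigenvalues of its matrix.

The associated matrix is A = [[-8, 6, 4], [6, -10, -6], [4, -6, -4]].
Symmetric row and column elimination reduces A to a congruent diagonal form with pivots -8, -11/2, -4/11.
Counting signs: 3 negative.

(0, 3)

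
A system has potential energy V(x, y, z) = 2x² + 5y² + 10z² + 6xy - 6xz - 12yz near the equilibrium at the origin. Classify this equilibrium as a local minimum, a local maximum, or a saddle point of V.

The Hessian at the origin is H = [[4, 6, -6], [6, 10, -12], [-6, -12, 20]].
An LDLᵀ factorisation of H has diagonal entries 4, 1, 2.
That gives 3 positive pivots.
H is positive definite, so the origin is a strict local minimum.

local minimum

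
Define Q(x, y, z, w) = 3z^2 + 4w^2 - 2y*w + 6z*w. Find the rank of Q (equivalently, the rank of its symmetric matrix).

The symmetric matrix is A = [[0, 0, 0, 0], [0, 0, 0, -1], [0, 0, 3, 3], [0, -1, 3, 4]].
Row reduction of A gives 3 nonzero rows, so rank A = 3.

3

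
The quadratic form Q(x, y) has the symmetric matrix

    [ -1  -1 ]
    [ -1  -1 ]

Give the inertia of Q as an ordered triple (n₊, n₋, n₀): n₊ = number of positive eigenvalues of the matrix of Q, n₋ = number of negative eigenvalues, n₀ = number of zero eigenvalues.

Applying the same elementary operations to the rows and columns of A produces a congruent diagonal matrix with entries -1, 0.
That gives 1 negative, 1 zero pivots.

(0, 1, 1)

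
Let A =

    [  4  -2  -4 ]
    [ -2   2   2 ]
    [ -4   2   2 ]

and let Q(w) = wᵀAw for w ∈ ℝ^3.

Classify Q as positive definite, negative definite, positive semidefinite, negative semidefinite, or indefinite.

Congruent diagonalization of A (simultaneous row and column reduction) yields pivots 4, 1, -2.
So there are 2 positive, 1 negative pivots.
Hence Q is indefinite.

indefinite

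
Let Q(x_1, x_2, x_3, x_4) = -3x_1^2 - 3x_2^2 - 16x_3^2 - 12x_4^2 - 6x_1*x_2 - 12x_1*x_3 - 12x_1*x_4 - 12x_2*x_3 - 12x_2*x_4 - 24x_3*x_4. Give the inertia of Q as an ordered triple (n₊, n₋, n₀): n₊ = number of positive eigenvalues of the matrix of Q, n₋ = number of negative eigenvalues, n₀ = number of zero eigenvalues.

Write A = [[-3, -3, -6, -6], [-3, -3, -6, -6], [-6, -6, -16, -12], [-6, -6, -12, -12]].
Symmetric row and column elimination reduces A to a congruent diagonal form with pivots -3, 0, -4, 0.
Counting signs: 2 negative, 2 zero.

(0, 2, 2)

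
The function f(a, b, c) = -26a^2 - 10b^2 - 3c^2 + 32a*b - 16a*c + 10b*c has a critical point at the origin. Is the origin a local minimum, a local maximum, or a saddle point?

local maximum

The Hessian at the origin is H = [[-52, 32, -16], [32, -20, 10], [-16, 10, -6]].
Symmetric row and column elimination reduces H to a congruent diagonal form with pivots -52, -4/13, -1.
That gives 3 negative pivots.
H is negative definite, so the origin is a strict local maximum.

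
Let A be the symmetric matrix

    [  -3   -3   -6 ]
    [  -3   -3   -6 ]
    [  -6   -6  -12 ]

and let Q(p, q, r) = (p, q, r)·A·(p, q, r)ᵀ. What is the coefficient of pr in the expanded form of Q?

The coefficient of pr is A[1,3] + A[3,1] = 2·(-6) = -12.

-12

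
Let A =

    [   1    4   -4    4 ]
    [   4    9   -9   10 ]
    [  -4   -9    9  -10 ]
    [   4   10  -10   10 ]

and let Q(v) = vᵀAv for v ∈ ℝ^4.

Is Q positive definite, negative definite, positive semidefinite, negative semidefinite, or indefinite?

Symmetric row and column elimination reduces A to a congruent diagonal form with pivots 1, -7, 0, -6/7.
That gives 1 positive, 2 negative, 1 zero pivots.
Hence Q is indefinite.

indefinite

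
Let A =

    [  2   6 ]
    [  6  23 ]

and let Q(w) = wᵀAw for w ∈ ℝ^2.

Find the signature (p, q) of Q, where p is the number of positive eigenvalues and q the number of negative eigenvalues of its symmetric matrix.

Applying the same elementary operations to the rows and columns of A produces a congruent diagonal matrix with entries 2, 5.
That gives 2 positive pivots.

(2, 0)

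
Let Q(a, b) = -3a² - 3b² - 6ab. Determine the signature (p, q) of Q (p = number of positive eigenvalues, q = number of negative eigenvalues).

The symmetric matrix is A = [[-3, -3], [-3, -3]].
Congruent diagonalization of A (simultaneous row and column reduction) yields pivots -3, 0.
Counting signs: 1 negative, 1 zero.

(0, 1)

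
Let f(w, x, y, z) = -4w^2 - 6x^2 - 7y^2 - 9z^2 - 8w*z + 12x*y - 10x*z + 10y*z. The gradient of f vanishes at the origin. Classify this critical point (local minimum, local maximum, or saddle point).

The Hessian at the origin is H = [[-8, 0, 0, -8], [0, -12, 12, -10], [0, 12, -14, 10], [-8, -10, 10, -18]].
An LDLᵀ factorisation of H has diagonal entries -8, -12, -2, -5/3.
That gives 4 negative pivots.
H is negative definite, so the origin is a strict local maximum.

local maximum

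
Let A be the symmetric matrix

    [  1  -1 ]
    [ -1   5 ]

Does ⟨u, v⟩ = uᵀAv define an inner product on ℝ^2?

yes

For the 2×2 matrix [[1, -1], [-1, 5]]: det = 1·5 − (-1)² = 4, trace = 6.
det > 0 so both eigenvalues share the sign of the trace; trace = 6 > 0 ⇒ both positive.
⟨·,·⟩ is an inner product exactly when A is positive definite.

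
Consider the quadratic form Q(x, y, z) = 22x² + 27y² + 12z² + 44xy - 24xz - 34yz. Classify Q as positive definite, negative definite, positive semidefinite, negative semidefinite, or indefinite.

Write A = [[22, 22, -12], [22, 27, -17], [-12, -17, 12]].
Symmetric row and column elimination reduces A to a congruent diagonal form with pivots 22, 5, 5/11.
That gives 3 positive pivots.
Hence Q is positive definite.

positive definite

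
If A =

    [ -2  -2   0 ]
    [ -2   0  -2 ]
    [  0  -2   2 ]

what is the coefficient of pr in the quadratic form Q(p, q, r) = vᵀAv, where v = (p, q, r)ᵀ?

0

The coefficient of pr is A[1,3] + A[3,1] = 2·0 = 0.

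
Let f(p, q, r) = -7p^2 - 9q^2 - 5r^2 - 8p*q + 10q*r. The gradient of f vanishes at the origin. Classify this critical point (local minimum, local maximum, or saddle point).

local maximum

The Hessian at the origin is H = [[-14, -8, 0], [-8, -18, 10], [0, 10, -10]].
Congruent diagonalization of H (simultaneous row and column reduction) yields pivots -14, -94/7, -120/47.
Counting signs: 3 negative.
H is negative definite, so the origin is a strict local maximum.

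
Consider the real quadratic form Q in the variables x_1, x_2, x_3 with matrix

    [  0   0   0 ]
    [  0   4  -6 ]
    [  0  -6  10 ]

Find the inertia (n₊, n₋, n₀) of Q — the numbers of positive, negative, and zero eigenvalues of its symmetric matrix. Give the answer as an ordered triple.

Applying the same elementary operations to the rows and columns of A produces a congruent diagonal matrix with entries 0, 4, 1.
Counting signs: 2 positive, 1 zero.

(2, 0, 1)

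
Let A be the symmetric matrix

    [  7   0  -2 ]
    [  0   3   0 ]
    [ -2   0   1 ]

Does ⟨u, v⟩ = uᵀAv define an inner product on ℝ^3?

Applying the same elementary operations to the rows and columns of A produces a congruent diagonal matrix with entries 7, 3, 3/7.
That gives 3 positive pivots.
Hence Q is positive definite.
⟨·,·⟩ is an inner product exactly when A is positive definite.

yes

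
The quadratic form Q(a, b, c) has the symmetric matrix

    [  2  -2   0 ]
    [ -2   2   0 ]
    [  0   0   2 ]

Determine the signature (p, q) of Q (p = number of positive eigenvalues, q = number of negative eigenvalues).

(2, 0)

Applying the same elementary operations to the rows and columns of A produces a congruent diagonal matrix with entries 2, 0, 2.
Counting signs: 2 positive, 1 zero.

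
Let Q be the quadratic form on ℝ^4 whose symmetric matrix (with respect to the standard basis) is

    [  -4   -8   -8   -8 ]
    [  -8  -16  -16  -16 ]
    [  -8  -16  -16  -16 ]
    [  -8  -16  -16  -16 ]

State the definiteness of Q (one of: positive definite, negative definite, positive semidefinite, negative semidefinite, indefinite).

negative semidefinite

Row-reducing A symmetrically gives the diagonal entries -4, 0, 0, 0.
That gives 1 negative, 3 zero pivots.
Hence Q is negative semidefinite.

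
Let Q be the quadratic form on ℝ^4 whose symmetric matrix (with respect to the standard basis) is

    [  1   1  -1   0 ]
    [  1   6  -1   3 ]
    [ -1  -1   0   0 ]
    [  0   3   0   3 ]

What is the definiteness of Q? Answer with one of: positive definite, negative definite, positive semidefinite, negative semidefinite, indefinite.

indefinite

Applying the same elementary operations to the rows and columns of A produces a congruent diagonal matrix with entries 1, 5, -1, 6/5.
Counting signs: 3 positive, 1 negative.
Hence Q is indefinite.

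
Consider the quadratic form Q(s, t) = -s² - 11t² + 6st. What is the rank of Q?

The associated matrix is A = [[-1, 3], [3, -11]].
Congruent diagonalization of A (simultaneous row and column reduction) yields pivots -1, -2.
Counting signs: 2 negative.
The rank is the number of nonzero pivots: 2.

2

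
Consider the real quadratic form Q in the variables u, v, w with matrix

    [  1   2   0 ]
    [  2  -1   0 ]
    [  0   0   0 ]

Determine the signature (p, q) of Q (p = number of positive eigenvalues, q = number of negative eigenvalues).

Symmetric row and column elimination reduces A to a congruent diagonal form with pivots 1, -5, 0.
That gives 1 positive, 1 negative, 1 zero pivots.

(1, 1)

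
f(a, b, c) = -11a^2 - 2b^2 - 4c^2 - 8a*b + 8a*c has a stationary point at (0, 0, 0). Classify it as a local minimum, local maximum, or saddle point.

saddle point

The Hessian at the origin is H = [[-22, -8, 8], [-8, -4, 0], [8, 0, -8]].
Row-reducing H symmetrically gives the diagonal entries -22, -12/11, 8/3.
Counting signs: 1 positive, 2 negative.
H is indefinite, so the origin is a saddle point.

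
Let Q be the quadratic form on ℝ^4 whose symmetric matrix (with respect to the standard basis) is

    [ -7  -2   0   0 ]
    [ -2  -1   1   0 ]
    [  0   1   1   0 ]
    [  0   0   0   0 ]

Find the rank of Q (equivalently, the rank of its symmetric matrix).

Symmetric row and column elimination reduces A to a congruent diagonal form with pivots -7, -3/7, 10/3, 0.
That gives 1 positive, 2 negative, 1 zero pivots.
The rank is the number of nonzero pivots: 3.

3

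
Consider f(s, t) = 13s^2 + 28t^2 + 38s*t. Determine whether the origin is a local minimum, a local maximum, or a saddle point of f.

local minimum

The Hessian at the origin is H = [[26, 38], [38, 56]].
det H = 26·56 − (38)² = 12 > 0 and H[1,1] = 26 > 0, so H is positive definite.
Therefore the origin is a local minimum.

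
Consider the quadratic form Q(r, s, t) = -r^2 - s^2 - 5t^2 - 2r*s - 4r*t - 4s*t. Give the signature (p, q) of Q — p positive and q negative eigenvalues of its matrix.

The associated matrix is A = [[-1, -1, -2], [-1, -1, -2], [-2, -2, -5]].
Congruent diagonalization of A (simultaneous row and column reduction) yields pivots -1, 0, -1.
Counting signs: 2 negative, 1 zero.

(0, 2)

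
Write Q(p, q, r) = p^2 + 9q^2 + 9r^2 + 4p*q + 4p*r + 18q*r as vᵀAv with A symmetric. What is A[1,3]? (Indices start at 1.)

The coefficient of p·r in Q is 4. For a symmetric A this equals A[1,3] + A[3,1] = 2·A[1,3].
So A[1,3] = 4/2 = 2.

2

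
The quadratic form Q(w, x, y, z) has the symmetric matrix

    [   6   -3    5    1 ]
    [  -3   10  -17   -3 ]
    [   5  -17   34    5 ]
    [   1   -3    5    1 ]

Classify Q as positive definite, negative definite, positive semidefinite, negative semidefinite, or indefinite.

positive definite

An LDLᵀ factorisation of A has diagonal entries 6, 17/2, 260/51, 5/52.
That gives 4 positive pivots.
Hence Q is positive definite.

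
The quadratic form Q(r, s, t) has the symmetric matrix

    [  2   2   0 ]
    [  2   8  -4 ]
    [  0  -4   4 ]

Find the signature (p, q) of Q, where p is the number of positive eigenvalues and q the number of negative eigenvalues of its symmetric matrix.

Symmetric row and column elimination reduces A to a congruent diagonal form with pivots 2, 6, 4/3.
That gives 3 positive pivots.

(3, 0)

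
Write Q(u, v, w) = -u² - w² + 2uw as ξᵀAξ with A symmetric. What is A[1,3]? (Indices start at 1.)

The coefficient of u·w in Q is 2. For a symmetric A this equals A[1,3] + A[3,1] = 2·A[1,3].
So A[1,3] = 2/2 = 1.

1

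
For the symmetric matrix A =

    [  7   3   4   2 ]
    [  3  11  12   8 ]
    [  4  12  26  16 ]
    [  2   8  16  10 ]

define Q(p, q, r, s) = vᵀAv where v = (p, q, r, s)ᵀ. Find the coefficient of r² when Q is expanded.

26

The coefficient of r² is the diagonal entry A[3,3] = 26.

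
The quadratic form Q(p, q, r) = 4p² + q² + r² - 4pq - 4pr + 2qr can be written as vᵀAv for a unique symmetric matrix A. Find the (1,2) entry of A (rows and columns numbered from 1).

-2

The coefficient of p·q in Q is -4. For a symmetric A this equals A[1,2] + A[2,1] = 2·A[1,2].
So A[1,2] = -4/2 = -2.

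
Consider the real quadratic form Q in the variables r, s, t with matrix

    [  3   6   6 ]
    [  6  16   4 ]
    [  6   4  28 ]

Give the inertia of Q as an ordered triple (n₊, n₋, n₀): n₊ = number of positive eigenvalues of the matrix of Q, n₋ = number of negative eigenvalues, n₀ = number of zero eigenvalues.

(2, 0, 1)

Congruent diagonalization of A (simultaneous row and column reduction) yields pivots 3, 4, 0.
That gives 2 positive, 1 zero pivots.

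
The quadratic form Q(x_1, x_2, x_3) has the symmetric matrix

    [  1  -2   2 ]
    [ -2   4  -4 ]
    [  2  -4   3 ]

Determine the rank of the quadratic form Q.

Applying the same elementary operations to the rows and columns of A produces a congruent diagonal matrix with entries 1, 0, -1.
That gives 1 positive, 1 negative, 1 zero pivots.
The rank is the number of nonzero pivots: 2.

2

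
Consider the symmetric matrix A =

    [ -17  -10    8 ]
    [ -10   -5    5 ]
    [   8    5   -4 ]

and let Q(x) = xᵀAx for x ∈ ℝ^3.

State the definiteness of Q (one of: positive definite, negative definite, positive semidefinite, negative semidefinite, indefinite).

Symmetric row and column elimination reduces A to a congruent diagonal form with pivots -17, 15/17, -1/3.
So there are 1 positive, 2 negative pivots.
Hence Q is indefinite.

indefinite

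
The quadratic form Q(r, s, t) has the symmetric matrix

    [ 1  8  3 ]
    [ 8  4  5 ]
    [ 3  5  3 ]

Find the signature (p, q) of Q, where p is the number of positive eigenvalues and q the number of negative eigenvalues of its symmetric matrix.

(2, 1)

An LDLᵀ factorisation of A has diagonal entries 1, -60, 1/60.
So there are 2 positive, 1 negative pivots.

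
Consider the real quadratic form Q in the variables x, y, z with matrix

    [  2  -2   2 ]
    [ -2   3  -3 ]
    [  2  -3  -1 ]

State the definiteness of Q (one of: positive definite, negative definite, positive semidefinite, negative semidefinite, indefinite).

Applying the same elementary operations to the rows and columns of A produces a congruent diagonal matrix with entries 2, 1, -4.
That gives 2 positive, 1 negative pivots.
Hence Q is indefinite.

indefinite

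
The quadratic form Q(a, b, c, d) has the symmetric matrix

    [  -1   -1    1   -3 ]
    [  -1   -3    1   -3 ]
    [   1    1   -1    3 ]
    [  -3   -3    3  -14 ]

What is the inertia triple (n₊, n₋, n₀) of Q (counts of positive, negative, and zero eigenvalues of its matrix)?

Symmetric row and column elimination reduces A to a congruent diagonal form with pivots -1, -2, 0, -5.
Counting signs: 3 negative, 1 zero.

(0, 3, 1)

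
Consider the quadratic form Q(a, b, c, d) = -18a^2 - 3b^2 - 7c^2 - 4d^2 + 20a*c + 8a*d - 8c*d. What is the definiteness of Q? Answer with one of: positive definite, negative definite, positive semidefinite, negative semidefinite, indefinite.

The symmetric matrix of Q is A = [[-18, 0, 10, 4], [0, -3, 0, 0], [10, 0, -7, -4], [4, 0, -4, -4]].
Leading principal minors: Δ_1 = -18, Δ_2 = 54, Δ_3 = -78, Δ_4 = 72.
The signs alternate starting with Δ_1 < 0, so by Sylvester's criterion Q is negative definite.

negative definite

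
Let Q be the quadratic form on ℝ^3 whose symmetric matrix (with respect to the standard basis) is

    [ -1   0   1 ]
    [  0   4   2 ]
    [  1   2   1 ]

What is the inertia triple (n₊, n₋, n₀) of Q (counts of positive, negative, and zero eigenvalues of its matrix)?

Row-reducing A symmetrically gives the diagonal entries -1, 4, 1.
That gives 2 positive, 1 negative pivots.

(2, 1, 0)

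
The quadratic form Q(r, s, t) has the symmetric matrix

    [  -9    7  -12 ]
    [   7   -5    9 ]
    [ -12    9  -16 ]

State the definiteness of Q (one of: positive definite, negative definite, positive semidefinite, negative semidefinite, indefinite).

Congruent diagonalization of A (simultaneous row and column reduction) yields pivots -9, 4/9, -1/4.
Counting signs: 1 positive, 2 negative.
Hence Q is indefinite.

indefinite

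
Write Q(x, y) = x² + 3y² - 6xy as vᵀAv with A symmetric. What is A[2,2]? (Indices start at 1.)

The coefficient of y² in Q is 3, and that is exactly A[2,2].

3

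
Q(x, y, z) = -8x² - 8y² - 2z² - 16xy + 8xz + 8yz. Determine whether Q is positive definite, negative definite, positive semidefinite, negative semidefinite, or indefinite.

The associated matrix is A = [[-8, -8, 4], [-8, -8, 4], [4, 4, -2]].
Row-reducing A symmetrically gives the diagonal entries -8, 0, 0.
That gives 1 negative, 2 zero pivots.
Hence Q is negative semidefinite.

negative semidefinite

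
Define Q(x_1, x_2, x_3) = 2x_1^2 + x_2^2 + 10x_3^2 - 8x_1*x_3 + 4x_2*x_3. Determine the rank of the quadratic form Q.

3

The symmetric matrix is A = [[2, 0, -4], [0, 1, 2], [-4, 2, 10]].
Symmetric row and column elimination reduces A to a congruent diagonal form with pivots 2, 1, -2.
Counting signs: 2 positive, 1 negative.
The rank is the number of nonzero pivots: 3.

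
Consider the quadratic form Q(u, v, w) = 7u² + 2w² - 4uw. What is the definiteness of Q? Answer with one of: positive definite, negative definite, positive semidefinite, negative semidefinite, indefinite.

Write A = [[7, 0, -2], [0, 0, 0], [-2, 0, 2]].
Symmetric row and column elimination reduces A to a congruent diagonal form with pivots 7, 0, 10/7.
Counting signs: 2 positive, 1 zero.
Hence Q is positive semidefinite.

positive semidefinite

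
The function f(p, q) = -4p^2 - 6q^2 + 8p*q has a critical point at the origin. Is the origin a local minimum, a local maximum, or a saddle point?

local maximum

The Hessian at the origin is H = [[-8, 8], [8, -12]].
det H = -8·-12 − (8)² = 32 > 0 and H[1,1] = -8 < 0, so H is negative definite.
Therefore the origin is a local maximum.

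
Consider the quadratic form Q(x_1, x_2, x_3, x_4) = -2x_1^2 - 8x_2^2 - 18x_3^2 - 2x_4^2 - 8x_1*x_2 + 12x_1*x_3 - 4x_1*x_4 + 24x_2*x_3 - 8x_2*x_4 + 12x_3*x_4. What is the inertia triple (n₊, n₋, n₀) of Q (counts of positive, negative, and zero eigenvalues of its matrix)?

(0, 1, 3)

The associated matrix is A = [[-2, -4, 6, -2], [-4, -8, 12, -4], [6, 12, -18, 6], [-2, -4, 6, -2]].
Symmetric row and column elimination reduces A to a congruent diagonal form with pivots -2, 0, 0, 0.
So there are 1 negative, 3 zero pivots.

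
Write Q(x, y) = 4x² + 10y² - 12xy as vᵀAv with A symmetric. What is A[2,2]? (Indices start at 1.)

The coefficient of y² in Q is 10, and that is exactly A[2,2].

10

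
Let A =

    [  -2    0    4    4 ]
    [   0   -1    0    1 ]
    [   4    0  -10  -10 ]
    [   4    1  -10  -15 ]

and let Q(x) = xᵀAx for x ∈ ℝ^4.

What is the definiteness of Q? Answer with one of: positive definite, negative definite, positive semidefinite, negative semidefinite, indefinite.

negative definite

Leading principal minors: Δ_1 = -2, Δ_2 = 2, Δ_3 = -4, Δ_4 = 16.
The signs alternate starting with Δ_1 < 0, so by Sylvester's criterion Q is negative definite.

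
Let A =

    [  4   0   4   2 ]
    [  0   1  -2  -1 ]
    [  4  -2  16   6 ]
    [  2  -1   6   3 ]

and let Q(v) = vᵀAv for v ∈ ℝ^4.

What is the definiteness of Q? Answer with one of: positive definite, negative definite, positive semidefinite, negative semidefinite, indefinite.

Leading principal minors: Δ_1 = 4, Δ_2 = 4, Δ_3 = 32, Δ_4 = 16.
All leading principal minors are positive, so by Sylvester's criterion Q is positive definite.

positive definite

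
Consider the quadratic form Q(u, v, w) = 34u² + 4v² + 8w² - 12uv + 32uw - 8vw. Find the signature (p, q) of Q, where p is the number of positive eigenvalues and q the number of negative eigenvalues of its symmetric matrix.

The associated matrix is A = [[34, -6, 16], [-6, 4, -4], [16, -4, 8]].
Applying the same elementary operations to the rows and columns of A produces a congruent diagonal matrix with entries 34, 50/17, 0.
Counting signs: 2 positive, 1 zero.

(2, 0)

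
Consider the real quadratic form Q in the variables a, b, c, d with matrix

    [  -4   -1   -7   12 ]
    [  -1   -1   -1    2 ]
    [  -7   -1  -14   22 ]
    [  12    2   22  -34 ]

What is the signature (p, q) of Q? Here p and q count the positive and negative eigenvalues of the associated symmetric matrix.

(1, 3)

An LDLᵀ factorisation of A has diagonal entries -4, -3/4, -1, 10/3.
That gives 1 positive, 3 negative pivots.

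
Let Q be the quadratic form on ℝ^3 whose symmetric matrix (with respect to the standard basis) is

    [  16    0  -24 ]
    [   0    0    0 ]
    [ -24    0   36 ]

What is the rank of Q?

Row-reducing A symmetrically gives the diagonal entries 16, 0, 0.
So there are 1 positive, 2 zero pivots.
The rank is the number of nonzero pivots: 1.

1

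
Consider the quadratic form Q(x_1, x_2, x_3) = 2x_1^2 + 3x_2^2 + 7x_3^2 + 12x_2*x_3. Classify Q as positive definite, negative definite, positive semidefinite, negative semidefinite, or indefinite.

The symmetric matrix is A = [[2, 0, 0], [0, 3, 6], [0, 6, 7]].
Row-reducing A symmetrically gives the diagonal entries 2, 3, -5.
That gives 2 positive, 1 negative pivots.
Hence Q is indefinite.

indefinite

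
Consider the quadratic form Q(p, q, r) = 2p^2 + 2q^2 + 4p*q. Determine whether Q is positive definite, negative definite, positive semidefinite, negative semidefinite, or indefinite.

positive semidefinite

The symmetric matrix is A = [[2, 2, 0], [2, 2, 0], [0, 0, 0]].
Congruent diagonalization of A (simultaneous row and column reduction) yields pivots 2, 0, 0.
Counting signs: 1 positive, 2 zero.
Hence Q is positive semidefinite.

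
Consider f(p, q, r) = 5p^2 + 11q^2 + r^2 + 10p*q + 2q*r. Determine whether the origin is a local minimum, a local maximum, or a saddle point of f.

local minimum

The Hessian at the origin is H = [[10, 10, 0], [10, 22, 2], [0, 2, 2]].
An LDLᵀ factorisation of H has diagonal entries 10, 12, 5/3.
That gives 3 positive pivots.
H is positive definite, so the origin is a strict local minimum.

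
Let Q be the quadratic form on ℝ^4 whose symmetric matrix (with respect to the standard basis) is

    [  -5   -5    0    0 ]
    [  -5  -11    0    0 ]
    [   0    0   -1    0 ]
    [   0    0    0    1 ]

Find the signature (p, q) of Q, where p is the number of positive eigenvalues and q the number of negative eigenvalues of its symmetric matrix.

An LDLᵀ factorisation of A has diagonal entries -5, -6, -1, 1.
That gives 1 positive, 3 negative pivots.

(1, 3)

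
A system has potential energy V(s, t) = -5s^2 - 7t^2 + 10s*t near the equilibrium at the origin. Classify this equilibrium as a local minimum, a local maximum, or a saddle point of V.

local maximum

The Hessian at the origin is H = [[-10, 10], [10, -14]].
det H = -10·-14 − (10)² = 40 > 0 and H[1,1] = -10 < 0, so H is negative definite.
Therefore the origin is a local maximum.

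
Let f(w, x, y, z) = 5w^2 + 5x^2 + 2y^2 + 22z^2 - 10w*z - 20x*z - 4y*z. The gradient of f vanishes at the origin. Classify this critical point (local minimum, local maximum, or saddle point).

saddle point

The Hessian at the origin is H = [[10, 0, 0, -10], [0, 10, 0, -20], [0, 0, 4, -4], [-10, -20, -4, 44]].
An LDLᵀ factorisation of H has diagonal entries 10, 10, 4, -10.
That gives 3 positive, 1 negative pivots.
H is indefinite, so the origin is a saddle point.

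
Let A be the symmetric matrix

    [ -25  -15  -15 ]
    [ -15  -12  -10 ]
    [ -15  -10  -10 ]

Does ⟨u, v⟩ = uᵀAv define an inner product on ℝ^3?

no

An LDLᵀ factorisation of A has diagonal entries -25, -3, -2/3.
Counting signs: 3 negative.
Hence Q is negative definite.
⟨·,·⟩ is an inner product exactly when A is positive definite.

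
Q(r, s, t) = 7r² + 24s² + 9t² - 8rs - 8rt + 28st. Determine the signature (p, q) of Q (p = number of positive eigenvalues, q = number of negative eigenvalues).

(3, 0)

Write A = [[7, -4, -4], [-4, 24, 14], [-4, 14, 9]].
Congruent diagonalization of A (simultaneous row and column reduction) yields pivots 7, 152/7, 15/38.
So there are 3 positive pivots.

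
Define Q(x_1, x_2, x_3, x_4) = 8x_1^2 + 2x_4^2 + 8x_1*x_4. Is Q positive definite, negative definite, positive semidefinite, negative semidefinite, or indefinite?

positive semidefinite

The associated matrix is A = [[8, 0, 0, 4], [0, 0, 0, 0], [0, 0, 0, 0], [4, 0, 0, 2]].
Row-reducing A symmetrically gives the diagonal entries 8, 0, 0, 0.
So there are 1 positive, 3 zero pivots.
Hence Q is positive semidefinite.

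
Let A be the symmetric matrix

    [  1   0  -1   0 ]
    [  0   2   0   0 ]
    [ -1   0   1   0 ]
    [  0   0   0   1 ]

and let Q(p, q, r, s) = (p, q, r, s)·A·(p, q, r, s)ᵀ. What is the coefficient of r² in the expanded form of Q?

The coefficient of r² is the diagonal entry A[3,3] = 1.

1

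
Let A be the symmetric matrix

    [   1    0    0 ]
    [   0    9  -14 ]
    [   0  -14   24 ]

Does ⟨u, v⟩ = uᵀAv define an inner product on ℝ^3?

Leading principal minors: Δ_1 = 1, Δ_2 = 9, Δ_3 = 20.
All leading principal minors are positive, so by Sylvester's criterion Q is positive definite.
⟨·,·⟩ is an inner product exactly when A is positive definite.

yes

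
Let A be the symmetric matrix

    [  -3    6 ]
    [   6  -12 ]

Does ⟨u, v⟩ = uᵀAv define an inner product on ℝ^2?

Row-reducing A symmetrically gives the diagonal entries -3, 0.
So there are 1 negative, 1 zero pivots.
Hence Q is negative semidefinite.
⟨·,·⟩ is an inner product exactly when A is positive definite.

no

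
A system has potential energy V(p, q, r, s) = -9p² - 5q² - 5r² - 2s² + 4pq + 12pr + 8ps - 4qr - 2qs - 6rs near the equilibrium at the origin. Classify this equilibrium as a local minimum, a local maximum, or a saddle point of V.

local maximum

The Hessian at the origin is H = [[-18, 4, 12, 8], [4, -10, -4, -2], [12, -4, -10, -6], [8, -2, -6, -4]].
An LDLᵀ factorisation of H has diagonal entries -18, -82/9, -74/41, -8/37.
So there are 4 negative pivots.
H is negative definite, so the origin is a strict local maximum.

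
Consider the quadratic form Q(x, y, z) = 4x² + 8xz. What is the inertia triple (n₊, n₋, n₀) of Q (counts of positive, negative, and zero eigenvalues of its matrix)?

(1, 1, 1)

Write A = [[4, 0, 4], [0, 0, 0], [4, 0, 0]].
Applying the same elementary operations to the rows and columns of A produces a congruent diagonal matrix with entries 4, 0, -4.
So there are 1 positive, 1 negative, 1 zero pivots.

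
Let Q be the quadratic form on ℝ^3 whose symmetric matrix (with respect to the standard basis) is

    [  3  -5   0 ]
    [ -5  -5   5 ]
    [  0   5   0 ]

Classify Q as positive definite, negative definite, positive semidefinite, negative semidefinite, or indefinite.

indefinite

An LDLᵀ factorisation of A has diagonal entries 3, -40/3, 15/8.
So there are 2 positive, 1 negative pivots.
Hence Q is indefinite.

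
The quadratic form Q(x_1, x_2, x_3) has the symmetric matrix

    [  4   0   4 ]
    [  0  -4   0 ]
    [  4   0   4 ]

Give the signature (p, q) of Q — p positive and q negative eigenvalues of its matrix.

(1, 1)

Congruent diagonalization of A (simultaneous row and column reduction) yields pivots 4, -4, 0.
So there are 1 positive, 1 negative, 1 zero pivots.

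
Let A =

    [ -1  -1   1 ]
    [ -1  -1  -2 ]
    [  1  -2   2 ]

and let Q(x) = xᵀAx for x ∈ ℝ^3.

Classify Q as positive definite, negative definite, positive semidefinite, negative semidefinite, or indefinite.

indefinite

A is congruent to a diagonal matrix with 1 positive, 2 negative and 0 zero entries, so Q is indefinite.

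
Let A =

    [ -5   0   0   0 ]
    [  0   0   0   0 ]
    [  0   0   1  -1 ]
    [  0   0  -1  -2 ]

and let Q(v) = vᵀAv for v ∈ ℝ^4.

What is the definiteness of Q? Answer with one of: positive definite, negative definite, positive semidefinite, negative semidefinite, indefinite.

Symmetric row and column elimination reduces A to a congruent diagonal form with pivots -5, 0, 1, -3.
So there are 1 positive, 2 negative, 1 zero pivots.
Hence Q is indefinite.

indefinite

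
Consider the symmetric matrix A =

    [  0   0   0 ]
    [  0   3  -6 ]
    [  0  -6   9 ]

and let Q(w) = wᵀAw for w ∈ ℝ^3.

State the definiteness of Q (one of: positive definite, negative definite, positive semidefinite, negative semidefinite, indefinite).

Symmetric row and column elimination reduces A to a congruent diagonal form with pivots 0, 3, -3.
Counting signs: 1 positive, 1 negative, 1 zero.
Hence Q is indefinite.

indefinite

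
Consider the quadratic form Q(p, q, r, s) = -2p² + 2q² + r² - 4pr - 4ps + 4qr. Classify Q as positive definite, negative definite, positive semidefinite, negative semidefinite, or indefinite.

Write A = [[-2, 0, -2, -2], [0, 2, 2, 0], [-2, 2, 1, 0], [-2, 0, 0, 0]].
Symmetric row and column elimination reduces A to a congruent diagonal form with pivots -2, 2, 1, -2.
Counting signs: 2 positive, 2 negative.
Hence Q is indefinite.

indefinite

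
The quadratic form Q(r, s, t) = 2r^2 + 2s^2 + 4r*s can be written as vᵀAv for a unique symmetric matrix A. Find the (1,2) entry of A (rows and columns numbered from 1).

2

The coefficient of r·s in Q is 4. For a symmetric A this equals A[1,2] + A[2,1] = 2·A[1,2].
So A[1,2] = 4/2 = 2.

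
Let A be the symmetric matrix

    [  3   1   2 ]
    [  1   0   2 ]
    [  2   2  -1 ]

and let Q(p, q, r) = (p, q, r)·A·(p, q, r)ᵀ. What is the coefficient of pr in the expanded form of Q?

The coefficient of pr is A[1,3] + A[3,1] = 2·2 = 4.

4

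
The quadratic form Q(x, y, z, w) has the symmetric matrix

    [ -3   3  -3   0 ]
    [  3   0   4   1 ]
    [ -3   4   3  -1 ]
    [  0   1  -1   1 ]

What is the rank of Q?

4

Row-reducing A symmetrically gives the diagonal entries -3, 3, 17/3, 6/17.
So there are 3 positive, 1 negative pivots.
The rank is the number of nonzero pivots: 4.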